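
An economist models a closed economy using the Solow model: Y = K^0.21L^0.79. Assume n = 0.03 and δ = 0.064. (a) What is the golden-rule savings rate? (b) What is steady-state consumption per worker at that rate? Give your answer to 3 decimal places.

(a) s_gold = 0.210; (b) c_gold ≈ 0.978

Capital per worker breaks even when investment replaces (n + δ)·k; here n + δ = 0.094.
For Cobb-Douglas, s_gold equals capital's share: s_gold = 0.21.
Setting f'(k) = n+δ gives 0.21·k^(0.21−1) = 0.094, hence k_gold = (0.21/0.094)^(1/0.79) ≈ 2.7662.
y_gold = 2.7662^0.21 ≈ 1.2382; c_gold = (1−0.21)·y_gold ≈ 0.9782.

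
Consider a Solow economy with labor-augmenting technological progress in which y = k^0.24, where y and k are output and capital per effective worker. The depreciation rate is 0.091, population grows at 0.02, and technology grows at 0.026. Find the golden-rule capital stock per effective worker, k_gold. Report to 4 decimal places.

k_gold ≈ 2.0911

Capital per effective worker breaks even when investment replaces (n + g + δ)·k; here n + g + δ = 0.137.
Setting f'(k) = n+g+δ gives 0.24·k^(0.24−1) = 0.137, hence k_gold = (0.24/0.137)^(1/0.76) ≈ 2.0911.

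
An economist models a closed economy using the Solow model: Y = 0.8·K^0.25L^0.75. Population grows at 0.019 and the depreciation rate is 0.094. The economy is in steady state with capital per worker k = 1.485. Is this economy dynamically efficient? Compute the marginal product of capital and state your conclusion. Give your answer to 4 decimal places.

n + δ = 0.019 + 0.094 = 0.113.
MPK = 0.25·0.8·k^(0.25−1) = 0.25·0.8·1.485^(-0.75) ≈ 0.1487.
MPK > 0.113, so the economy is dynamically efficient (under-saving).

dynamically efficient; MPK ≈ 0.1487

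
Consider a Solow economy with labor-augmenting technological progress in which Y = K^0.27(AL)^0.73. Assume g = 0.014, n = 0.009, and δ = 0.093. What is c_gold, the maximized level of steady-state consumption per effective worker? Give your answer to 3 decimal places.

c_gold ≈ 0.998

The effective depreciation rate is n + g + δ = 0.009 + 0.014 + 0.093 = 0.116.
Maximizing c = f(k) − (n+g+δ)·k gives f'(k) = n+g+δ, i.e. 0.27·k^(0.27−1) = 0.116, so k_gold = (0.27/0.116)^(1/0.73) ≈ 3.1813.
y_gold = 3.1813^0.27 ≈ 1.3668.
c_gold = y_gold − (n+g+δ)·k_gold = 1.3668 − 0.116·3.1813 ≈ 0.9978.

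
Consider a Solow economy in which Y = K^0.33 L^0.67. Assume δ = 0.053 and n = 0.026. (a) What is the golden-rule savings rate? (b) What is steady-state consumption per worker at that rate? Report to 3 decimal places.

The effective depreciation rate is n + δ = 0.026 + 0.053 = 0.079.
For Cobb-Douglas, s_gold equals capital's share: s_gold = 0.33.
Maximizing c = f(k) − (n+δ)·k gives f'(k) = n+δ, i.e. 0.33·k^(0.33−1) = 0.079, so k_gold = (0.33/0.079)^(1/0.67) ≈ 8.4469.
y_gold = 8.4469^0.33 ≈ 2.0221; c_gold = (1−0.33)·y_gold ≈ 1.3548.

(a) s_gold = 0.330; (b) c_gold ≈ 1.355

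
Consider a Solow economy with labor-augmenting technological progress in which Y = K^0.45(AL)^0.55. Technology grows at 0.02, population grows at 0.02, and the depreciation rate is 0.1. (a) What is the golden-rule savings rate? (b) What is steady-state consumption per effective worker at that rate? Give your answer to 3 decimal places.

Break-even investment rate: n + g + δ = 0.02 + 0.02 + 0.1 = 0.14.
For Cobb-Douglas, s_gold equals capital's share: s_gold = 0.45.
Maximizing c = f(k) − (n+g+δ)·k gives f'(k) = n+g+δ, i.e. 0.45·k^(0.45−1) = 0.14, so k_gold = (0.45/0.14)^(1/0.55) ≈ 8.3555.
y_gold = 8.3555^0.45 ≈ 2.5995; c_gold = (1−0.45)·y_gold ≈ 1.4297.

(a) s_gold = 0.450; (b) c_gold ≈ 1.430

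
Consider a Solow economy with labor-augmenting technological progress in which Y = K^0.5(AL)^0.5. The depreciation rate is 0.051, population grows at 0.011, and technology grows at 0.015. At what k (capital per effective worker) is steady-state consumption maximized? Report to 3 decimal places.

k_gold ≈ 42.166

n + g + δ = 0.011 + 0.015 + 0.051 = 0.077.
Setting f'(k) = n+g+δ gives 0.5·k^(0.5−1) = 0.077, hence k_gold = (0.5/0.077)^(1/0.5) ≈ 42.1656.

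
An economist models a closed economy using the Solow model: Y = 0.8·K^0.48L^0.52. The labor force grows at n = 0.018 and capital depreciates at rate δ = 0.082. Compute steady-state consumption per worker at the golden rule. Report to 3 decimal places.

c_gold ≈ 1.440

Capital per worker breaks even when investment replaces (n + δ)·k; here n + δ = 0.1.
At the golden rule the marginal product of capital equals n+δ: 0.48·0.8·k^(0.48−1) = 0.1. Solving, k_gold = (0.48·0.8/0.1)^(1/0.52) ≈ 13.2958.
y_gold = 0.8·13.2958^0.48 ≈ 2.7700.
c_gold = y_gold − (n+δ)·k_gold = 2.7700 − 0.1·13.2958 ≈ 1.4404.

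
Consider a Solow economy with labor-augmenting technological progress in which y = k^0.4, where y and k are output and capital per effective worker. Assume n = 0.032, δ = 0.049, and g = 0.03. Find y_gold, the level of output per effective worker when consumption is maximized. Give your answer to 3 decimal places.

y_gold ≈ 2.350

Capital per effective worker breaks even when investment replaces (n + g + δ)·k; here n + g + δ = 0.111.
Maximizing c = f(k) − (n+g+δ)·k gives f'(k) = n+g+δ, i.e. 0.4·k^(0.4−1) = 0.111, so k_gold = (0.4/0.111)^(1/0.6) ≈ 8.4702.
Output: y_gold = k_gold^0.4 = 8.4702^0.4 ≈ 2.3505.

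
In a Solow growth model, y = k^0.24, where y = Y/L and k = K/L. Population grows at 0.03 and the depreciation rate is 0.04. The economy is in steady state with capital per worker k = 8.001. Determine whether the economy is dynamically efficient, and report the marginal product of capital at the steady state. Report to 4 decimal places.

Capital per worker breaks even when investment replaces (n + δ)·k; here n + δ = 0.07.
MPK = 0.24·k^(0.24−1) = 0.24·8.001^(-0.76) ≈ 0.0494.
MPK < 0.07, so the economy is dynamically inefficient (over-saving).

dynamically inefficient; MPK ≈ 0.0494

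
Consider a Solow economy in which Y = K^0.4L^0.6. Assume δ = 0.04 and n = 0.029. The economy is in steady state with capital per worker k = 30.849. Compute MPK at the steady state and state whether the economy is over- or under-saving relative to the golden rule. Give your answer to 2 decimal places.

n + δ = 0.029 + 0.04 = 0.069.
MPK = 0.4·k^(0.4−1) = 0.4·30.849^(-0.6) ≈ 0.0511.
MPK < 0.069, so the economy is dynamically inefficient (over-saving).

over-saving; MPK ≈ 0.05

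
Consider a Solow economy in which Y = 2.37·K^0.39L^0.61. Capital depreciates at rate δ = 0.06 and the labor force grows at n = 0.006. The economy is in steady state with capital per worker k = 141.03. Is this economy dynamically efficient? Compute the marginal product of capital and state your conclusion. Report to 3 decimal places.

The effective depreciation rate is n + δ = 0.006 + 0.06 = 0.066.
MPK = 0.39·2.37·k^(0.39−1) = 0.39·2.37·141.03^(-0.61) ≈ 0.0452.
MPK < 0.066, so the economy is dynamically inefficient (over-saving).

dynamically inefficient; MPK ≈ 0.045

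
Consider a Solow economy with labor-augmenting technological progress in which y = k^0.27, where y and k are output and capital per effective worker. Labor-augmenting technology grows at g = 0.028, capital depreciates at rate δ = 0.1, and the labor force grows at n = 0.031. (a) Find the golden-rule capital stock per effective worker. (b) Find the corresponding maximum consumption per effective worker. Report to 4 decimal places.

(a) k_gold ≈ 2.0655; (b) c_gold ≈ 0.8879

The effective depreciation rate is n + g + δ = 0.031 + 0.028 + 0.1 = 0.159.
Golden rule sets MPK = n+g+δ: 0.27·k^(0.27−1) = 0.159, so k_gold = (0.27/0.159)^(1/0.73) ≈ 2.0655.
y_gold = 2.0655^0.27 ≈ 1.2163; c_gold = y_gold − 0.159·k_gold ≈ 0.8879.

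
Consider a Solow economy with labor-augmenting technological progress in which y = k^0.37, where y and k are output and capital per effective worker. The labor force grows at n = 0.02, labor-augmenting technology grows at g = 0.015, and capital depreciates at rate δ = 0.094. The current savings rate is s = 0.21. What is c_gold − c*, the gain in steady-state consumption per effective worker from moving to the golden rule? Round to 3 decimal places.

Δc ≈ 0.118

n + g + δ = 0.02 + 0.015 + 0.094 = 0.129.
Current steady state (s = 0.21): k* = (0.21/0.129)^(1/0.63) ≈ 2.1673, y* = 2.1673^0.37 ≈ 1.3313, c* = (1−0.21)·1.3313 ≈ 1.0518.
Golden rule sets MPK = n+g+δ: 0.37·k^(0.37−1) = 0.129, so k_gold = (0.37/0.129)^(1/0.63) ≈ 5.3256.
y_gold = 5.3256^0.37 ≈ 1.8568, c_gold = y_gold − 0.129·k_gold ≈ 1.1698.
Gain: Δc = 1.1698 − 1.0518 ≈ 0.1180.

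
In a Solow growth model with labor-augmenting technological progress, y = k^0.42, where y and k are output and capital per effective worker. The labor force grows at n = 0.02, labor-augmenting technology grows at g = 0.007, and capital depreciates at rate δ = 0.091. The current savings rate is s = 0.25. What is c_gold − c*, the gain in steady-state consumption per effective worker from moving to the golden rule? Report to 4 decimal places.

n + g + δ = 0.02 + 0.007 + 0.091 = 0.118.
Current steady state (s = 0.25): k* = (0.25/0.118)^(1/0.58) ≈ 3.6490, y* = 3.6490^0.42 ≈ 1.7223, c* = (1−0.25)·1.7223 ≈ 1.2917.
Setting f'(k) = n+g+δ gives 0.42·k^(0.42−1) = 0.118, hence k_gold = (0.42/0.118)^(1/0.58) ≈ 8.9255.
y_gold = 8.9255^0.42 ≈ 2.5076, c_gold = y_gold − 0.118·k_gold ≈ 1.4544.
Gain: Δc = 1.4544 − 1.2917 ≈ 0.1627.

Δc ≈ 0.1627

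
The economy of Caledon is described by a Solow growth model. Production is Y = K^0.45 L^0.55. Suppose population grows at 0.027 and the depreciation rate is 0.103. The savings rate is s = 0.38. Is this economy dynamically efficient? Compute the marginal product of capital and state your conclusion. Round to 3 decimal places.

dynamically efficient; MPK ≈ 0.154

Capital per worker breaks even when investment replaces (n + δ)·k; here n + δ = 0.13.
Steady-state k*: s·k^0.45 = 0.13·k gives k* = (0.38/0.13)^(1/0.55) ≈ 7.0304.
MPK = 0.45·7.0304^(-0.55) ≈ 0.1539.
MPK > n+δ = 0.13, so the economy is dynamically efficient (under-saving).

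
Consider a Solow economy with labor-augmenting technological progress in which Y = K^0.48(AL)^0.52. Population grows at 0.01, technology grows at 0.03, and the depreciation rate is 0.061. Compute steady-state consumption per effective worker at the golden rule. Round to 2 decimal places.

Break-even investment rate: n + g + δ = 0.01 + 0.03 + 0.061 = 0.101.
At the golden rule the marginal product of capital equals n+g+δ: 0.48·k^(0.48−1) = 0.101. Solving, k_gold = (0.48/0.101)^(1/0.52) ≈ 20.0341.
y_gold = 20.0341^0.48 ≈ 4.2155.
c_gold = y_gold − (n+g+δ)·k_gold = 4.2155 − 0.101·20.0341 ≈ 2.1921.

c_gold ≈ 2.19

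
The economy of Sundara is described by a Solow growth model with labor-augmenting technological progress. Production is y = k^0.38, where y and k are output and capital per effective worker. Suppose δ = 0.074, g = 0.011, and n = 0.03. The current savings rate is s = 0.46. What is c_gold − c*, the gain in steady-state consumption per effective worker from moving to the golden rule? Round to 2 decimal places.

n + g + δ = 0.03 + 0.011 + 0.074 = 0.115.
Current steady state (s = 0.46): k* = (0.46/0.115)^(1/0.62) ≈ 9.3554, y* = 9.3554^0.38 ≈ 2.3389, c* = (1−0.46)·2.3389 ≈ 1.2630.
Golden rule sets MPK = n+g+δ: 0.38·k^(0.38−1) = 0.115, so k_gold = (0.38/0.115)^(1/0.62) ≈ 6.8744.
y_gold = 6.8744^0.38 ≈ 2.0804, c_gold = y_gold − 0.115·k_gold ≈ 1.2899.
Gain: Δc = 1.2899 − 1.2630 ≈ 0.0269.

Δc ≈ 0.03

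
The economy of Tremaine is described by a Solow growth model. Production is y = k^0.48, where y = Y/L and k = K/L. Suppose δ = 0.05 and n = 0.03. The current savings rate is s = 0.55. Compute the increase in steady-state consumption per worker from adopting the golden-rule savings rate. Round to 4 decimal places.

n + δ = 0.03 + 0.05 = 0.08.
Current steady state (s = 0.55): k* = (0.55/0.08)^(1/0.52) ≈ 40.7511, y* = 40.7511^0.48 ≈ 5.9274, c* = (1−0.55)·5.9274 ≈ 2.6673.
Setting f'(k) = n+δ gives 0.48·k^(0.48−1) = 0.08, hence k_gold = (0.48/0.08)^(1/0.52) ≈ 31.3650.
y_gold = 31.3650^0.48 ≈ 5.2275, c_gold = y_gold − 0.08·k_gold ≈ 2.7183.
Gain: Δc = 2.7183 − 2.6673 ≈ 0.0509.

Δc ≈ 0.0509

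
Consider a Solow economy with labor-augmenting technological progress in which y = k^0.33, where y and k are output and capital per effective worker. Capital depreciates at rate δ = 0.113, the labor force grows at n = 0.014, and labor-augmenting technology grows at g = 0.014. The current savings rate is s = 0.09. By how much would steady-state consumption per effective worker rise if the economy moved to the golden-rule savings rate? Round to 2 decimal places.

Capital per effective worker breaks even when investment replaces (n + g + δ)·k; here n + g + δ = 0.141.
Current steady state (s = 0.09): k* = (0.09/0.141)^(1/0.67) ≈ 0.5117, y* = 0.5117^0.33 ≈ 0.8016, c* = (1−0.09)·0.8016 ≈ 0.7295.
Maximizing c = f(k) − (n+g+δ)·k gives f'(k) = n+g+δ, i.e. 0.33·k^(0.33−1) = 0.141, so k_gold = (0.33/0.141)^(1/0.67) ≈ 3.5578.
y_gold = 3.5578^0.33 ≈ 1.5202, c_gold = y_gold − 0.141·k_gold ≈ 1.0185.
Gain: Δc = 1.0185 − 0.7295 ≈ 0.2890.

Δc ≈ 0.29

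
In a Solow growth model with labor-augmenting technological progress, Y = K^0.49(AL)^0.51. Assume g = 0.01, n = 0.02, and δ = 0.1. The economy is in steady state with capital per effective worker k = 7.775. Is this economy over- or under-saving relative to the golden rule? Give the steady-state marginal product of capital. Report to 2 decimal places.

under-saving; MPK ≈ 0.17

Break-even investment rate: n + g + δ = 0.02 + 0.01 + 0.1 = 0.13.
MPK = 0.49·k^(0.49−1) = 0.49·7.775^(-0.51) ≈ 0.1722.
MPK > 0.13, so the economy is dynamically efficient (under-saving).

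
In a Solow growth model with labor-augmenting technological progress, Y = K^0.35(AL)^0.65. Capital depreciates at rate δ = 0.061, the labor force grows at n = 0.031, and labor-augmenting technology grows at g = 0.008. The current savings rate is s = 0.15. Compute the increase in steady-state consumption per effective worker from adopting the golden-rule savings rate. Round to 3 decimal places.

Δc ≈ 0.219

n + g + δ = 0.031 + 0.008 + 0.061 = 0.1.
Current steady state (s = 0.15): k* = (0.15/0.1)^(1/0.65) ≈ 1.8660, y* = 1.8660^0.35 ≈ 1.2440, c* = (1−0.15)·1.2440 ≈ 1.0574.
Maximizing c = f(k) − (n+g+δ)·k gives f'(k) = n+g+δ, i.e. 0.35·k^(0.35−1) = 0.1, so k_gold = (0.35/0.1)^(1/0.65) ≈ 6.8711.
y_gold = 6.8711^0.35 ≈ 1.9632, c_gold = y_gold − 0.1·k_gold ≈ 1.2761.
Gain: Δc = 1.2761 − 1.0574 ≈ 0.2187.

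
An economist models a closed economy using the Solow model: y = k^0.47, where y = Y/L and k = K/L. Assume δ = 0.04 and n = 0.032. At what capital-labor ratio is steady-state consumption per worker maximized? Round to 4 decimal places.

Break-even investment rate: n + δ = 0.032 + 0.04 = 0.072.
Setting f'(k) = n+δ gives 0.47·k^(0.47−1) = 0.072, hence k_gold = (0.47/0.072)^(1/0.53) ≈ 34.4582.

k_gold ≈ 34.4582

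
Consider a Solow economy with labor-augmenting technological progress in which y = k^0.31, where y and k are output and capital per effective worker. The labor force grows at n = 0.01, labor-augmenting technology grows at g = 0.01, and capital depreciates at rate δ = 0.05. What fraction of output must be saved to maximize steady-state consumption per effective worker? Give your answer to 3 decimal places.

s_gold = 0.310

Break-even investment rate: n + g + δ = 0.01 + 0.01 + 0.05 = 0.07.
At the golden rule MPK = n+g+δ, and in any Cobb-Douglas steady state s = (n+g+δ)·k/y = MPK·k/y = capital's share 0.31.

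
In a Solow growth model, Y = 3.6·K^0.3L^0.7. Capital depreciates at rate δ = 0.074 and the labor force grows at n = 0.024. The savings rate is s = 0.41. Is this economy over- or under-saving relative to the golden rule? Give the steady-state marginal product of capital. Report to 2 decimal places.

The effective depreciation rate is n + δ = 0.024 + 0.074 = 0.098.
Steady-state k*: s·A·k^0.3 = 0.098·k gives k* = (0.41·3.6/0.098)^(1/0.7) ≈ 48.1568.
MPK = 0.3·3.6·48.1568^(-0.7) ≈ 0.0717.
MPK < n+δ = 0.098, so the economy is dynamically inefficient (over-saving).

over-saving; MPK ≈ 0.07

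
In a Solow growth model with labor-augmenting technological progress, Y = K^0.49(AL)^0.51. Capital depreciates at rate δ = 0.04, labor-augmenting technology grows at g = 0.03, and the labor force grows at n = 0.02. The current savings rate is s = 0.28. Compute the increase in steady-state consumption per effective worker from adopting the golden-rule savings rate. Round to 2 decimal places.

The effective depreciation rate is n + g + δ = 0.02 + 0.03 + 0.04 = 0.09.
Current steady state (s = 0.28): k* = (0.28/0.09)^(1/0.51) ≈ 9.2577, y* = 9.2577^0.49 ≈ 2.9757, c* = (1−0.28)·2.9757 ≈ 2.1425.
Setting f'(k) = n+g+δ gives 0.49·k^(0.49−1) = 0.09, hence k_gold = (0.49/0.09)^(1/0.51) ≈ 27.7362.
y_gold = 27.7362^0.49 ≈ 5.0944, c_gold = y_gold − 0.09·k_gold ≈ 2.5981.
Gain: Δc = 2.5981 − 2.1425 ≈ 0.4557.

Δc ≈ 0.46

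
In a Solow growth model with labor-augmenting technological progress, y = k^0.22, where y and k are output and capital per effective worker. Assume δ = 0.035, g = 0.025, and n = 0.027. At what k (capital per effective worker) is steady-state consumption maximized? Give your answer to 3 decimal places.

k_gold ≈ 3.285

n + g + δ = 0.027 + 0.025 + 0.035 = 0.087.
At the golden rule the marginal product of capital equals n+g+δ: 0.22·k^(0.22−1) = 0.087. Solving, k_gold = (0.22/0.087)^(1/0.78) ≈ 3.2851.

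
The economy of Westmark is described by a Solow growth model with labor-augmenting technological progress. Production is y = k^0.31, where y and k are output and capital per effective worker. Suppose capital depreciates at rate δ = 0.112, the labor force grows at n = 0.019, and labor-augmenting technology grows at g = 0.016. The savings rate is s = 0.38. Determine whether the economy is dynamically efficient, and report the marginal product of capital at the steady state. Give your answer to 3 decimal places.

Break-even investment rate: n + g + δ = 0.019 + 0.016 + 0.112 = 0.147.
Steady-state k*: s·k^0.31 = 0.147·k gives k* = (0.38/0.147)^(1/0.69) ≈ 3.9607.
MPK = 0.31·3.9607^(-0.69) ≈ 0.1199.
MPK < n+g+δ = 0.147, so the economy is dynamically inefficient (over-saving).

dynamically inefficient; MPK ≈ 0.120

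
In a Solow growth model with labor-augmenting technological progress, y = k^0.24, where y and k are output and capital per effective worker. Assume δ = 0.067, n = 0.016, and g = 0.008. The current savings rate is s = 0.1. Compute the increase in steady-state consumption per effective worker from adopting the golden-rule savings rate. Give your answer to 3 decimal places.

Capital per effective worker breaks even when investment replaces (n + g + δ)·k; here n + g + δ = 0.091.
Current steady state (s = 0.1): k* = (0.1/0.091)^(1/0.76) ≈ 1.1321, y* = 1.1321^0.24 ≈ 1.0302, c* = (1−0.1)·1.0302 ≈ 0.9272.
At the golden rule the marginal product of capital equals n+g+δ: 0.24·k^(0.24−1) = 0.091. Solving, k_gold = (0.24/0.091)^(1/0.76) ≈ 3.5824.
y_gold = 3.5824^0.24 ≈ 1.3583, c_gold = y_gold − 0.091·k_gold ≈ 1.0323.
Gain: Δc = 1.0323 − 0.9272 ≈ 0.1051.

Δc ≈ 0.105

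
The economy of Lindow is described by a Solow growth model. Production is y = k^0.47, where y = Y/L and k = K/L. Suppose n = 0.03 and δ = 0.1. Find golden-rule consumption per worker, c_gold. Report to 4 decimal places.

c_gold ≈ 1.6567

n + δ = 0.03 + 0.1 = 0.13.
At the golden rule the marginal product of capital equals n+δ: 0.47·k^(0.47−1) = 0.13. Solving, k_gold = (0.47/0.13)^(1/0.53) ≈ 11.3011.
y_gold = 11.3011^0.47 ≈ 3.1258.
c_gold = y_gold − (n+δ)·k_gold = 3.1258 − 0.13·11.3011 ≈ 1.6567.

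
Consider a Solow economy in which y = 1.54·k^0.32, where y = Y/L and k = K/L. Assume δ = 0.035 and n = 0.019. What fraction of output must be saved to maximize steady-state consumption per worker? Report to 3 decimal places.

s_gold = 0.320

n + δ = 0.019 + 0.035 = 0.054.
At the golden rule MPK = n+δ, and in any Cobb-Douglas steady state s = (n+δ)·k/y = MPK·k/y = capital's share 0.32.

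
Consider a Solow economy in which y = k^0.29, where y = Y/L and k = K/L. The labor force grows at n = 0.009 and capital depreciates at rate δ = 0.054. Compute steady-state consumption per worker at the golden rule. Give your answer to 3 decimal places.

c_gold ≈ 1.325

Break-even investment rate: n + δ = 0.009 + 0.054 = 0.063.
At the golden rule the marginal product of capital equals n+δ: 0.29·k^(0.29−1) = 0.063. Solving, k_gold = (0.29/0.063)^(1/0.71) ≈ 8.5878.
y_gold = 8.5878^0.29 ≈ 1.8656.
c_gold = y_gold − (n+δ)·k_gold = 1.8656 − 0.063·8.5878 ≈ 1.3246.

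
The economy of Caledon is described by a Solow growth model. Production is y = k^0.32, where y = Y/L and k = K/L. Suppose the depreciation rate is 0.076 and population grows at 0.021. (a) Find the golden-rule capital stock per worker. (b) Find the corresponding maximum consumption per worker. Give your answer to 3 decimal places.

(a) k_gold ≈ 5.785; (b) c_gold ≈ 1.192

Break-even investment rate: n + δ = 0.021 + 0.076 = 0.097.
Maximizing c = f(k) − (n+δ)·k gives f'(k) = n+δ, i.e. 0.32·k^(0.32−1) = 0.097, so k_gold = (0.32/0.097)^(1/0.68) ≈ 5.7852.
y_gold = 5.7852^0.32 ≈ 1.7536; c_gold = y_gold − 0.097·k_gold ≈ 1.1925.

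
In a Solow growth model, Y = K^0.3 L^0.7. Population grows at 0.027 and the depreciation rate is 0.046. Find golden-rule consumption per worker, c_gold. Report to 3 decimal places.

c_gold ≈ 1.283

n + δ = 0.027 + 0.046 = 0.073.
Golden rule sets MPK = n+δ: 0.3·k^(0.3−1) = 0.073, so k_gold = (0.3/0.073)^(1/0.7) ≈ 7.5310.
y_gold = 7.5310^0.3 ≈ 1.8326.
c_gold = y_gold − (n+δ)·k_gold = 1.8326 − 0.073·7.5310 ≈ 1.2828.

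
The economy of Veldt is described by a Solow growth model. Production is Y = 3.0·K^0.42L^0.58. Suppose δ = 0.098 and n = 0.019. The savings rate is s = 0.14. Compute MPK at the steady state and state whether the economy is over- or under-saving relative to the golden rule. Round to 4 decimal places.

n + δ = 0.019 + 0.098 = 0.117.
Steady-state k*: s·A·k^0.42 = 0.117·k gives k* = (0.14·3.0/0.117)^(1/0.58) ≈ 9.0574.
MPK = 0.42·3.0·9.0574^(-0.58) ≈ 0.3510.
MPK > n+δ = 0.117, so the economy is dynamically efficient (under-saving).

under-saving; MPK ≈ 0.3510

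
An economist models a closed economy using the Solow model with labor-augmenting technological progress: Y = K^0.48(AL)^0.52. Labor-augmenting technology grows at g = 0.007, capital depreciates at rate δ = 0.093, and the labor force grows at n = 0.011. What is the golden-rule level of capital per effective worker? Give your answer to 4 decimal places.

k_gold ≈ 16.7078

Capital per effective worker breaks even when investment replaces (n + g + δ)·k; here n + g + δ = 0.111.
Setting f'(k) = n+g+δ gives 0.48·k^(0.48−1) = 0.111, hence k_gold = (0.48/0.111)^(1/0.52) ≈ 16.7078.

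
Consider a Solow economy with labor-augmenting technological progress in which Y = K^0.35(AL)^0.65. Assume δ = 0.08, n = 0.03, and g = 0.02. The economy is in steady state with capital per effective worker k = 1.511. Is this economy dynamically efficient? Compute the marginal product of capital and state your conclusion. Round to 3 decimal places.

Break-even investment rate: n + g + δ = 0.03 + 0.02 + 0.08 = 0.13.
MPK = 0.35·k^(0.35−1) = 0.35·1.511^(-0.65) ≈ 0.2676.
MPK > 0.13, so the economy is dynamically efficient (under-saving).

dynamically efficient; MPK ≈ 0.268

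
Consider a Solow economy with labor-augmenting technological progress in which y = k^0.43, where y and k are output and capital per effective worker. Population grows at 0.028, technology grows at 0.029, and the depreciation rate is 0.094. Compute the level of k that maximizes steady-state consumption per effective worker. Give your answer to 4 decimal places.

The effective depreciation rate is n + g + δ = 0.028 + 0.029 + 0.094 = 0.151.
Golden rule sets MPK = n+g+δ: 0.43·k^(0.43−1) = 0.151, so k_gold = (0.43/0.151)^(1/0.57) ≈ 6.2712.

k_gold ≈ 6.2712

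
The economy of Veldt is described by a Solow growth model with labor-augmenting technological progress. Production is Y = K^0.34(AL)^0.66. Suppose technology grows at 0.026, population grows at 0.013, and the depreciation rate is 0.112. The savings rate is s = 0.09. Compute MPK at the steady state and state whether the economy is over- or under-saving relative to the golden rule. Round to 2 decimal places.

under-saving; MPK ≈ 0.57

Capital per effective worker breaks even when investment replaces (n + g + δ)·k; here n + g + δ = 0.151.
Steady-state k*: s·k^0.34 = 0.151·k gives k* = (0.09/0.151)^(1/0.66) ≈ 0.4566.
MPK = 0.34·0.4566^(-0.66) ≈ 0.5704.
MPK > n+g+δ = 0.151, so the economy is dynamically efficient (under-saving).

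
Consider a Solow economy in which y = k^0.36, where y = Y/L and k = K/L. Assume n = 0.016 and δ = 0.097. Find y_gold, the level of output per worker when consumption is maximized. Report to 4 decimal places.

y_gold ≈ 1.9189

Capital per worker breaks even when investment replaces (n + δ)·k; here n + δ = 0.113.
Setting f'(k) = n+δ gives 0.36·k^(0.36−1) = 0.113, hence k_gold = (0.36/0.113)^(1/0.64) ≈ 6.1135.
Output: y_gold = k_gold^0.36 = 6.1135^0.36 ≈ 1.9189.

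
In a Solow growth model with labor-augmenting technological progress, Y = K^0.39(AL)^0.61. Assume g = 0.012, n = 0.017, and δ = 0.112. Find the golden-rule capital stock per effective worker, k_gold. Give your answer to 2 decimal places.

Break-even investment rate: n + g + δ = 0.017 + 0.012 + 0.112 = 0.141.
Setting f'(k) = n+g+δ gives 0.39·k^(0.39−1) = 0.141, hence k_gold = (0.39/0.141)^(1/0.61) ≈ 5.3007.

k_gold ≈ 5.30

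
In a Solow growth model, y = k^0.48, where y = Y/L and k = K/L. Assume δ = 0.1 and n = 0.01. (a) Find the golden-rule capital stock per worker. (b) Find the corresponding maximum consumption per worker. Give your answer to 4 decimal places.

n + δ = 0.01 + 0.1 = 0.11.
Maximizing c = f(k) − (n+δ)·k gives f'(k) = n+δ, i.e. 0.48·k^(0.48−1) = 0.11, so k_gold = (0.48/0.11)^(1/0.52) ≈ 17.0011.
y_gold = 17.0011^0.48 ≈ 3.8961; c_gold = y_gold − 0.11·k_gold ≈ 2.0260.

(a) k_gold ≈ 17.0011; (b) c_gold ≈ 2.0260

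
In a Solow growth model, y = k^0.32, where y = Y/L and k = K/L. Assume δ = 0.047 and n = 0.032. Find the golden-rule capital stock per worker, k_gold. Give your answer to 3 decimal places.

k_gold ≈ 7.824

The effective depreciation rate is n + δ = 0.032 + 0.047 = 0.079.
Setting f'(k) = n+δ gives 0.32·k^(0.32−1) = 0.079, hence k_gold = (0.32/0.079)^(1/0.68) ≈ 7.8238.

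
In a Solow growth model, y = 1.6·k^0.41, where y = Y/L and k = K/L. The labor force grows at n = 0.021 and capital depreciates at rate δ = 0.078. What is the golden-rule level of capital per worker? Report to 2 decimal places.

k_gold ≈ 24.66

n + δ = 0.021 + 0.078 = 0.099.
Golden rule sets MPK = n+δ: 0.41·1.6·k^(0.41−1) = 0.099, so k_gold = (0.41·1.6/0.099)^(1/0.59) ≈ 24.6593.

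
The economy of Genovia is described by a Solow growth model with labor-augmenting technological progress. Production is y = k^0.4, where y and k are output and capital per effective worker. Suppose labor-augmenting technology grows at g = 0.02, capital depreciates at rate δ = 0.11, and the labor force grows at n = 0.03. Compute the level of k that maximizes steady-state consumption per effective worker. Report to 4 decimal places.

k_gold ≈ 4.6050

Capital per effective worker breaks even when investment replaces (n + g + δ)·k; here n + g + δ = 0.16.
Golden rule sets MPK = n+g+δ: 0.4·k^(0.4−1) = 0.16, so k_gold = (0.4/0.16)^(1/0.6) ≈ 4.6050.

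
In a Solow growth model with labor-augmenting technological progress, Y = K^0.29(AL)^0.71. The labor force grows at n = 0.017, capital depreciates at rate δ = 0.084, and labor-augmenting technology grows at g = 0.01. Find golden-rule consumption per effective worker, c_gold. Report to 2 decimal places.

Capital per effective worker breaks even when investment replaces (n + g + δ)·k; here n + g + δ = 0.111.
Golden rule sets MPK = n+g+δ: 0.29·k^(0.29−1) = 0.111, so k_gold = (0.29/0.111)^(1/0.71) ≈ 3.8675.
y_gold = 3.8675^0.29 ≈ 1.4803.
c_gold = y_gold − (n+g+δ)·k_gold = 1.4803 − 0.111·3.8675 ≈ 1.0510.

c_gold ≈ 1.05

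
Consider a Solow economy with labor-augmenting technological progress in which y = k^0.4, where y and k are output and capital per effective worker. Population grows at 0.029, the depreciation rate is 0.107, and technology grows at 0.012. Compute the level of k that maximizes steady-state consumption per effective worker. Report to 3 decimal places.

k_gold ≈ 5.244

n + g + δ = 0.029 + 0.012 + 0.107 = 0.148.
Maximizing c = f(k) − (n+g+δ)·k gives f'(k) = n+g+δ, i.e. 0.4·k^(0.4−1) = 0.148, so k_gold = (0.4/0.148)^(1/0.6) ≈ 5.2440.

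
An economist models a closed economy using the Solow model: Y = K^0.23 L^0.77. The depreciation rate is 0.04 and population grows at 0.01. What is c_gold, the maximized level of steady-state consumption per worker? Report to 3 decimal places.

c_gold ≈ 1.215

The effective depreciation rate is n + δ = 0.01 + 0.04 = 0.05.
At the golden rule the marginal product of capital equals n+δ: 0.23·k^(0.23−1) = 0.05. Solving, k_gold = (0.23/0.05)^(1/0.77) ≈ 7.2565.
y_gold = 7.2565^0.23 ≈ 1.5775.
c_gold = y_gold − (n+δ)·k_gold = 1.5775 − 0.05·7.2565 ≈ 1.2147.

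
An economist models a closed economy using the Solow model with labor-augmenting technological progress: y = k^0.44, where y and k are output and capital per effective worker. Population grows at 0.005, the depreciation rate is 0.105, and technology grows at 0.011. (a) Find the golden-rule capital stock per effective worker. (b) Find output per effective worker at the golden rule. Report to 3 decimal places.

(a) k_gold ≈ 10.027; (b) y_gold ≈ 2.758

The effective depreciation rate is n + g + δ = 0.005 + 0.011 + 0.105 = 0.121.
Maximizing c = f(k) − (n+g+δ)·k gives f'(k) = n+g+δ, i.e. 0.44·k^(0.44−1) = 0.121, so k_gold = (0.44/0.121)^(1/0.56) ≈ 10.0275.
y_gold = 10.0275^0.44 ≈ 2.7576.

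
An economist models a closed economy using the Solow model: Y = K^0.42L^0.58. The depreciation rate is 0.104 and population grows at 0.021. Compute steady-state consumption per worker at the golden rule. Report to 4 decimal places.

Capital per worker breaks even when investment replaces (n + δ)·k; here n + δ = 0.125.
Golden rule sets MPK = n+δ: 0.42·k^(0.42−1) = 0.125, so k_gold = (0.42/0.125)^(1/0.58) ≈ 8.0813.
y_gold = 8.0813^0.42 ≈ 2.4052.
c_gold = y_gold − (n+δ)·k_gold = 2.4052 − 0.125·8.0813 ≈ 1.3950.

c_gold ≈ 1.3950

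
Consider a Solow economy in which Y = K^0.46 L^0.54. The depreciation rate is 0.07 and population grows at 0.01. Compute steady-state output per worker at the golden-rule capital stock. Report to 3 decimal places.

y_gold ≈ 4.437

The effective depreciation rate is n + δ = 0.01 + 0.07 = 0.08.
At the golden rule the marginal product of capital equals n+δ: 0.46·k^(0.46−1) = 0.08. Solving, k_gold = (0.46/0.08)^(1/0.54) ≈ 25.5148.
Output: y_gold = k_gold^0.46 = 25.5148^0.46 ≈ 4.4374.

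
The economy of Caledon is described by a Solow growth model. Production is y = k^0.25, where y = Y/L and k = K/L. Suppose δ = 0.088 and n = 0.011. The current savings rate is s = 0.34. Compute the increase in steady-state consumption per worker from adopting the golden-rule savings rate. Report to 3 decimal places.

Break-even investment rate: n + δ = 0.011 + 0.088 = 0.099.
Current steady state (s = 0.34): k* = (0.34/0.099)^(1/0.75) ≈ 5.1815, y* = 5.1815^0.25 ≈ 1.5087, c* = (1−0.34)·1.5087 ≈ 0.9958.
Maximizing c = f(k) − (n+δ)·k gives f'(k) = n+δ, i.e. 0.25·k^(0.25−1) = 0.099, so k_gold = (0.25/0.099)^(1/0.75) ≈ 3.4388.
y_gold = 3.4388^0.25 ≈ 1.3618, c_gold = y_gold − 0.099·k_gold ≈ 1.0213.
Gain: Δc = 1.0213 − 0.9958 ≈ 0.0256.

Δc ≈ 0.026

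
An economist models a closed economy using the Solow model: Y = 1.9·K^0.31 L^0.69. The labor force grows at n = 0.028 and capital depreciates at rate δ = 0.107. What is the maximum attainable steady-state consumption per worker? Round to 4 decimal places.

c_gold ≈ 2.5412

Break-even investment rate: n + δ = 0.028 + 0.107 = 0.135.
At the golden rule the marginal product of capital equals n+δ: 0.31·1.9·k^(0.31−1) = 0.135. Solving, k_gold = (0.31·1.9/0.135)^(1/0.69) ≈ 8.4571.
y_gold = 1.9·8.4571^0.31 ≈ 3.6829.
c_gold = y_gold − (n+δ)·k_gold = 3.6829 − 0.135·8.4571 ≈ 2.5412.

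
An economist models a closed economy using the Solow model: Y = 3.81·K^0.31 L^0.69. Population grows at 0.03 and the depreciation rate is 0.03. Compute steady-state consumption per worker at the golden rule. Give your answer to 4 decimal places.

n + δ = 0.03 + 0.03 = 0.06.
Golden rule sets MPK = n+δ: 0.31·3.81·k^(0.31−1) = 0.06, so k_gold = (0.31·3.81/0.06)^(1/0.69) ≈ 75.0859.
y_gold = 3.81·75.0859^0.31 ≈ 14.5328.
c_gold = y_gold − (n+δ)·k_gold = 14.5328 − 0.06·75.0859 ≈ 10.0276.

c_gold ≈ 10.0276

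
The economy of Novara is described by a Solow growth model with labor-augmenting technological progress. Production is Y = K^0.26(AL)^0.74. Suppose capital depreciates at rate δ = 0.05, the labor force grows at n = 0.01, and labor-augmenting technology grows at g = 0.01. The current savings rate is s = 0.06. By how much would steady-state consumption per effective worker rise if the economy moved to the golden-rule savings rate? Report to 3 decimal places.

The effective depreciation rate is n + g + δ = 0.01 + 0.01 + 0.05 = 0.07.
Current steady state (s = 0.06): k* = (0.06/0.07)^(1/0.74) ≈ 0.8120, y* = 0.8120^0.26 ≈ 0.9473, c* = (1−0.06)·0.9473 ≈ 0.8904.
At the golden rule the marginal product of capital equals n+g+δ: 0.26·k^(0.26−1) = 0.07. Solving, k_gold = (0.26/0.07)^(1/0.74) ≈ 5.8898.
y_gold = 5.8898^0.26 ≈ 1.5857, c_gold = y_gold − 0.07·k_gold ≈ 1.1734.
Gain: Δc = 1.1734 − 0.8904 ≈ 0.2830.

Δc ≈ 0.283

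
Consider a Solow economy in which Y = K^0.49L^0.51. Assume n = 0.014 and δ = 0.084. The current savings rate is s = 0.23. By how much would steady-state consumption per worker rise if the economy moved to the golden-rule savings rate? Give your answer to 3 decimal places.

Capital per worker breaks even when investment replaces (n + δ)·k; here n + δ = 0.098.
Current steady state (s = 0.23): k* = (0.23/0.098)^(1/0.51) ≈ 5.3269, y* = 5.3269^0.49 ≈ 2.2697, c* = (1−0.23)·2.2697 ≈ 1.7477.
At the golden rule the marginal product of capital equals n+δ: 0.49·k^(0.49−1) = 0.098. Solving, k_gold = (0.49/0.098)^(1/0.51) ≈ 23.4709.
y_gold = 23.4709^0.49 ≈ 4.6942, c_gold = y_gold − 0.098·k_gold ≈ 2.3940.
Gain: Δc = 2.3940 − 1.7477 ≈ 0.6463.

Δc ≈ 0.646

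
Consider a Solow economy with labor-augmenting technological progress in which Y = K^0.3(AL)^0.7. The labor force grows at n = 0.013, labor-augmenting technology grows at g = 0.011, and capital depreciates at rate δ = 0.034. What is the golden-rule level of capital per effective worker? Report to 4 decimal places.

n + g + δ = 0.013 + 0.011 + 0.034 = 0.058.
Setting f'(k) = n+g+δ gives 0.3·k^(0.3−1) = 0.058, hence k_gold = (0.3/0.058)^(1/0.7) ≈ 10.4607.

k_gold ≈ 10.4607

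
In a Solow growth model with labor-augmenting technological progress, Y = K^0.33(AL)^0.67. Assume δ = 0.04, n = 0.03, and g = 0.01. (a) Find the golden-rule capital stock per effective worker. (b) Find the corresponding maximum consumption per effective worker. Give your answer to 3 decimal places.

(a) k_gold ≈ 8.290; (b) c_gold ≈ 1.346

Break-even investment rate: n + g + δ = 0.03 + 0.01 + 0.04 = 0.08.
Maximizing c = f(k) − (n+g+δ)·k gives f'(k) = n+g+δ, i.e. 0.33·k^(0.33−1) = 0.08, so k_gold = (0.33/0.08)^(1/0.67) ≈ 8.2898.
y_gold = 8.2898^0.33 ≈ 2.0096; c_gold = y_gold − 0.08·k_gold ≈ 1.3465.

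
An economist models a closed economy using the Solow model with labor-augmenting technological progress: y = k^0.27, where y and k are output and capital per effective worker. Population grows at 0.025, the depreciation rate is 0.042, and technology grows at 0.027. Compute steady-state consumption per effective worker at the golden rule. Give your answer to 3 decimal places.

n + g + δ = 0.025 + 0.027 + 0.042 = 0.094.
Setting f'(k) = n+g+δ gives 0.27·k^(0.27−1) = 0.094, hence k_gold = (0.27/0.094)^(1/0.73) ≈ 4.2435.
y_gold = 4.2435^0.27 ≈ 1.4774.
c_gold = y_gold − (n+g+δ)·k_gold = 1.4774 − 0.094·4.2435 ≈ 1.0785.

c_gold ≈ 1.078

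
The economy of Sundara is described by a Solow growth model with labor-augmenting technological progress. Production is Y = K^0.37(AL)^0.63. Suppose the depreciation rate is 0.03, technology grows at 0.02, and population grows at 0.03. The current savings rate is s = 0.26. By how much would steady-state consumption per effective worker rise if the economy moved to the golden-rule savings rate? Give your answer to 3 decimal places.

Break-even investment rate: n + g + δ = 0.03 + 0.02 + 0.03 = 0.08.
Current steady state (s = 0.26): k* = (0.26/0.08)^(1/0.63) ≈ 6.4940, y* = 6.4940^0.37 ≈ 1.9982, c* = (1−0.26)·1.9982 ≈ 1.4786.
Setting f'(k) = n+g+δ gives 0.37·k^(0.37−1) = 0.08, hence k_gold = (0.37/0.08)^(1/0.63) ≈ 11.3693.
y_gold = 11.3693^0.37 ≈ 2.4582, c_gold = y_gold − 0.08·k_gold ≈ 1.5487.
Gain: Δc = 1.5487 − 1.4786 ≈ 0.0700.

Δc ≈ 0.070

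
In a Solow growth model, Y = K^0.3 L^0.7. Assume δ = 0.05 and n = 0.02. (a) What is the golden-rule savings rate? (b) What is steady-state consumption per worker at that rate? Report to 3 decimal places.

(a) s_gold = 0.300; (b) c_gold ≈ 1.306

Break-even investment rate: n + δ = 0.02 + 0.05 = 0.07.
For Cobb-Douglas, s_gold equals capital's share: s_gold = 0.3.
Golden rule sets MPK = n+δ: 0.3·k^(0.3−1) = 0.07, so k_gold = (0.3/0.07)^(1/0.7) ≈ 7.9963.
y_gold = 7.9963^0.3 ≈ 1.8658; c_gold = (1−0.3)·y_gold ≈ 1.3061.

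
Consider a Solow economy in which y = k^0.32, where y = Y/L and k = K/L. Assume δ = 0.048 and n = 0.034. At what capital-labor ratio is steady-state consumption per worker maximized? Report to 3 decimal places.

k_gold ≈ 7.406

n + δ = 0.034 + 0.048 = 0.082.
Maximizing c = f(k) − (n+δ)·k gives f'(k) = n+δ, i.e. 0.32·k^(0.32−1) = 0.082, so k_gold = (0.32/0.082)^(1/0.68) ≈ 7.4065.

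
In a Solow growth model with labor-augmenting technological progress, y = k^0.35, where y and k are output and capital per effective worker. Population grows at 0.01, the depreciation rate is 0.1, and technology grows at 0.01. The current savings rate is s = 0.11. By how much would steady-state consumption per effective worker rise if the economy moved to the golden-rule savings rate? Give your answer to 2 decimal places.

Δc ≈ 0.31

n + g + δ = 0.01 + 0.01 + 0.1 = 0.12.
Current steady state (s = 0.11): k* = (0.11/0.12)^(1/0.65) ≈ 0.8747, y* = 0.8747^0.35 ≈ 0.9542, c* = (1−0.11)·0.9542 ≈ 0.8493.
Setting f'(k) = n+g+δ gives 0.35·k^(0.35−1) = 0.12, hence k_gold = (0.35/0.12)^(1/0.65) ≈ 5.1905.
y_gold = 5.1905^0.35 ≈ 1.7796, c_gold = y_gold − 0.12·k_gold ≈ 1.1567.
Gain: Δc = 1.1567 − 0.8493 ≈ 0.3075.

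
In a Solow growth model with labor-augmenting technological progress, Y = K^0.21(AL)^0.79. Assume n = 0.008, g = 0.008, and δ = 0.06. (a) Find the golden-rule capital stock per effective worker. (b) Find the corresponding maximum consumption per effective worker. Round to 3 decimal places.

(a) k_gold ≈ 3.620; (b) c_gold ≈ 1.035

n + g + δ = 0.008 + 0.008 + 0.06 = 0.076.
Golden rule sets MPK = n+g+δ: 0.21·k^(0.21−1) = 0.076, so k_gold = (0.21/0.076)^(1/0.79) ≈ 3.6203.
y_gold = 3.6203^0.21 ≈ 1.3102; c_gold = y_gold − 0.076·k_gold ≈ 1.0351.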